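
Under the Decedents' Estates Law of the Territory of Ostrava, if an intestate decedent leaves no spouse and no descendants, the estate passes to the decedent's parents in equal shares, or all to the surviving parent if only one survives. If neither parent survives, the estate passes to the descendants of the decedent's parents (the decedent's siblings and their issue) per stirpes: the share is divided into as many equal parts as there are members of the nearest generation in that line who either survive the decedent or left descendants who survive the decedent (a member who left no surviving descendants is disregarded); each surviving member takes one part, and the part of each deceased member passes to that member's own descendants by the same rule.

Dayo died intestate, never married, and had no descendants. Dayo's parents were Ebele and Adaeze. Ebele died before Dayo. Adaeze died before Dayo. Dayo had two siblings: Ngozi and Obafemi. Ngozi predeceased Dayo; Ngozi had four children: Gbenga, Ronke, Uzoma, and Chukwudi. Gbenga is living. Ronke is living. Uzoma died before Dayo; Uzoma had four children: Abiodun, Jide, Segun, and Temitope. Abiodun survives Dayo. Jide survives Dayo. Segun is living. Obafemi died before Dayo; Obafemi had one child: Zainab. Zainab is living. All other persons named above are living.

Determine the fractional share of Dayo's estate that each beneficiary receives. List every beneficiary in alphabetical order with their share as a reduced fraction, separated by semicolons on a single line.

Neither parent survives and there are no descendants, so the estate passes to Dayo's siblings and their issue per stirpes.
The estate is divided into 2 equal shares of 1/2 among Ngozi, Obafemi.
Ngozi predeceased; the 1/2 allotted to Ngozi's branch passes to Ngozi's issue by representation.
The 1/2 is divided into 4 equal shares of 1/8 among Gbenga, Ronke, Uzoma, Chukwudi.
Gbenga is living and takes 1/8.
Ronke is living and takes 1/8.
Uzoma predeceased; the 1/8 allotted to Uzoma's branch passes to Uzoma's issue by representation.
The 1/8 is divided into 4 equal shares of 1/32 among Abiodun, Jide, Segun, Temitope.
Abiodun is living and takes 1/32.
Jide is living and takes 1/32.
Segun is living and takes 1/32.
Temitope is living and takes 1/32.
Chukwudi is living and takes 1/8.
Obafemi predeceased; the 1/2 allotted to Obafemi's branch passes to Obafemi's issue by representation.
Zainab is the sole taker at this level and receives the full 1/2.

Abiodun 1/32; Chukwudi 1/8; Gbenga 1/8; Jide 1/32; Ronke 1/8; Segun 1/32; Temitope 1/32; Zainab 1/2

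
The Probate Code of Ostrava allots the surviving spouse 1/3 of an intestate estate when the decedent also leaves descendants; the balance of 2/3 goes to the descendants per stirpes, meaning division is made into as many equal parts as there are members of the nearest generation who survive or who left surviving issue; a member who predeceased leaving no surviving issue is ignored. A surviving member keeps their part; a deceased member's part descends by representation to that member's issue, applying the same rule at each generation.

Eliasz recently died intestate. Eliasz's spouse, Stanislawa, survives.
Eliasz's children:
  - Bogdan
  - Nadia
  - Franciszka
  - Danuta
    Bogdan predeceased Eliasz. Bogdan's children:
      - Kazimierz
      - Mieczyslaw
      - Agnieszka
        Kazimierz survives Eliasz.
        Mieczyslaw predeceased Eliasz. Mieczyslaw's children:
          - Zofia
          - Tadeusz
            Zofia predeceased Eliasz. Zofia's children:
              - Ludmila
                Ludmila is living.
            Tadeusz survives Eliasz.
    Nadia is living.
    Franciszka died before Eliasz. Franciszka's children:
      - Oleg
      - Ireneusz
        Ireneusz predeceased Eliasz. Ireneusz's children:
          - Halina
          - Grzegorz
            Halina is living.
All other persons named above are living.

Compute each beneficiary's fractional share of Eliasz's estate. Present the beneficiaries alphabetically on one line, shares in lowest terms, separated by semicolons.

Stanislawa, as surviving spouse, takes 1/3.
The remaining 2/3 passes to Eliasz's descendants per stirpes.
The 2/3 is divided into 4 equal shares of 1/6 among Bogdan, Nadia, Franciszka, Danuta.
Bogdan predeceased; the 1/6 allotted to Bogdan's branch passes to Bogdan's issue by representation.
The 1/6 is divided into 3 equal shares of 1/18 among Kazimierz, Mieczyslaw, Agnieszka.
Kazimierz is living and takes 1/18.
Mieczyslaw predeceased; the 1/18 allotted to Mieczyslaw's branch passes to Mieczyslaw's issue by representation.
The 1/18 is divided into 2 equal shares of 1/36 among Zofia, Tadeusz.
Zofia predeceased; the 1/36 allotted to Zofia's branch passes to Zofia's issue by representation.
Ludmila is the sole taker at this level and receives the full 1/36.
Tadeusz is living and takes 1/36.
Agnieszka is living and takes 1/18.
Nadia is living and takes 1/6.
Franciszka predeceased; the 1/6 allotted to Franciszka's branch passes to Franciszka's issue by representation.
The 1/6 is divided into 2 equal shares of 1/12 among Oleg, Ireneusz.
Oleg is living and takes 1/12.
Ireneusz predeceased; the 1/12 allotted to Ireneusz's branch passes to Ireneusz's issue by representation.
The 1/12 is divided into 2 equal shares of 1/24 among Halina, Grzegorz.
Halina is living and takes 1/24.
Grzegorz is living and takes 1/24.
Danuta is living and takes 1/6.

Agnieszka 1/18; Danuta 1/6; Grzegorz 1/24; Halina 1/24; Kazimierz 1/18; Ludmila 1/36; Nadia 1/6; Oleg 1/12; Stanislawa 1/3; Tadeusz 1/36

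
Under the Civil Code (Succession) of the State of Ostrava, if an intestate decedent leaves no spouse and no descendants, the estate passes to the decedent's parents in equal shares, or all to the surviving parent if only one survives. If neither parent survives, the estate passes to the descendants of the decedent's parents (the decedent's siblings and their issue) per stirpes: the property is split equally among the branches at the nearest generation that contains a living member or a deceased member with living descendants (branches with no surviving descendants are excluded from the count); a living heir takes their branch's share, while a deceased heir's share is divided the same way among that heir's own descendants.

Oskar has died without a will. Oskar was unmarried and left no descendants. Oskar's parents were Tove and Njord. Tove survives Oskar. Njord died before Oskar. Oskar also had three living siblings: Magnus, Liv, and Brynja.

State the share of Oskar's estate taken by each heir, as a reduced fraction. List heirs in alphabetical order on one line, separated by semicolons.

Tove 1

Only one parent, Tove, survives, so Tove takes the entire estate. The siblings take nothing because a surviving parent has priority.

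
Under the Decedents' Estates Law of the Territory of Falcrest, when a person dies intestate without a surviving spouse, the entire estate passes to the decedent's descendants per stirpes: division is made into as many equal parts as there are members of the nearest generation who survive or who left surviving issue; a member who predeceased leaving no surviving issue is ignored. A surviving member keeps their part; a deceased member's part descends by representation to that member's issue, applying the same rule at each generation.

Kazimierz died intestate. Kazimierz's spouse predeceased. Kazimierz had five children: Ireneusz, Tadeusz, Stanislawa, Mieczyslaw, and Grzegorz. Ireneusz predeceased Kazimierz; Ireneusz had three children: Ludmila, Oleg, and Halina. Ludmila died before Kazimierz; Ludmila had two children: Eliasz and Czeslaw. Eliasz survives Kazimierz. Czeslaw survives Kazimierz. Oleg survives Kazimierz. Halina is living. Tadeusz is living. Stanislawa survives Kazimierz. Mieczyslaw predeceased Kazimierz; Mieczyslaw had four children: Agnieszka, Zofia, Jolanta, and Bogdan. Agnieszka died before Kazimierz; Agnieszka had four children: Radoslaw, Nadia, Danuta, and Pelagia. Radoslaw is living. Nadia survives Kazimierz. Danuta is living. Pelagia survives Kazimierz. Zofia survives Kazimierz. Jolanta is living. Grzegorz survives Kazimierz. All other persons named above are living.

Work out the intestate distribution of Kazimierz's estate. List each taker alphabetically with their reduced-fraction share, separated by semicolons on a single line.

There is no surviving spouse, so the entire estate passes to Kazimierz's descendants per stirpes.
The estate is divided into 5 equal shares of 1/5 among Ireneusz, Tadeusz, Stanislawa, Mieczyslaw, Grzegorz.
Ireneusz predeceased; the 1/5 allotted to Ireneusz's branch passes to Ireneusz's issue by representation.
The 1/5 is divided into 3 equal shares of 1/15 among Ludmila, Oleg, Halina.
Ludmila predeceased; the 1/15 allotted to Ludmila's branch passes to Ludmila's issue by representation.
The 1/15 is divided into 2 equal shares of 1/30 among Eliasz, Czeslaw.
Eliasz is living and takes 1/30.
Czeslaw is living and takes 1/30.
Oleg is living and takes 1/15.
Halina is living and takes 1/15.
Tadeusz is living and takes 1/5.
Stanislawa is living and takes 1/5.
Mieczyslaw predeceased; the 1/5 allotted to Mieczyslaw's branch passes to Mieczyslaw's issue by representation.
The 1/5 is divided into 4 equal shares of 1/20 among Agnieszka, Zofia, Jolanta, Bogdan.
Agnieszka predeceased; the 1/20 allotted to Agnieszka's branch passes to Agnieszka's issue by representation.
The 1/20 is divided into 4 equal shares of 1/80 among Radoslaw, Nadia, Danuta, Pelagia.
Radoslaw is living and takes 1/80.
Nadia is living and takes 1/80.
Danuta is living and takes 1/80.
Pelagia is living and takes 1/80.
Zofia is living and takes 1/20.
Jolanta is living and takes 1/20.
Bogdan is living and takes 1/20.
Grzegorz is living and takes 1/5.

Bogdan 1/20; Czeslaw 1/30; Danuta 1/80; Eliasz 1/30; Grzegorz 1/5; Halina 1/15; Jolanta 1/20; Nadia 1/80; Oleg 1/15; Pelagia 1/80; Radoslaw 1/80; Stanislawa 1/5; Tadeusz 1/5; Zofia 1/20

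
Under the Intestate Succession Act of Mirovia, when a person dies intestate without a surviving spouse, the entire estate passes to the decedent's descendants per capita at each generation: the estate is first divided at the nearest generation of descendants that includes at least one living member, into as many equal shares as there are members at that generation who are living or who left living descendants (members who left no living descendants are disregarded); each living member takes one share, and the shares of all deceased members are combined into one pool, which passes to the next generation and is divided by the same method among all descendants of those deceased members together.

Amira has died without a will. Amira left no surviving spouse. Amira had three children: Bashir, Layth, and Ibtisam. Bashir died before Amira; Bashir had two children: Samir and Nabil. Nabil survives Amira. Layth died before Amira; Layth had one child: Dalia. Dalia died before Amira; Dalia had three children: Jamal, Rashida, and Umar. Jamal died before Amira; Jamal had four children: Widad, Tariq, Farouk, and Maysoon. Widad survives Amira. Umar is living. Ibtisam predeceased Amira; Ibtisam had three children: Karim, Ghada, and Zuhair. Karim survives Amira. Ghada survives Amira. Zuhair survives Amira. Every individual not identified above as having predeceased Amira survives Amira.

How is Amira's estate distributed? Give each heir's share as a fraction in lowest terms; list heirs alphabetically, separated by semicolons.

Farouk 1/72; Ghada 1/6; Karim 1/6; Maysoon 1/72; Nabil 1/6; Rashida 1/18; Samir 1/6; Tariq 1/72; Umar 1/18; Widad 1/72; Zuhair 1/6

There is no surviving spouse, so the entire estate passes to Amira's descendants per capita at each generation.
No one at generation 1 (Bashir, Layth, Ibtisam) is living; moving to the next generation.
At generation 2 (Samir, Nabil, Dalia, Karim, Ghada, Zuhair) there are 6 shares of (1)/6 = 1/6 each.
Living: Samir, Nabil, Karim, Ghada, and Zuhair — each takes 1/6.
Deceased: Dalia. That 1/6 share is carried to generation 3.
At generation 3 (Jamal, Rashida, Umar) there are 3 shares of (1/6)/3 = 1/18 each.
Living: Rashida and Umar — each takes 1/18.
Deceased: Jamal. That 1/18 share is carried to generation 4.
At generation 4 (Widad, Tariq, Farouk, Maysoon) there are 4 shares of (1/18)/4 = 1/72 each.
Living: Widad, Tariq, Farouk, and Maysoon — each takes 1/72.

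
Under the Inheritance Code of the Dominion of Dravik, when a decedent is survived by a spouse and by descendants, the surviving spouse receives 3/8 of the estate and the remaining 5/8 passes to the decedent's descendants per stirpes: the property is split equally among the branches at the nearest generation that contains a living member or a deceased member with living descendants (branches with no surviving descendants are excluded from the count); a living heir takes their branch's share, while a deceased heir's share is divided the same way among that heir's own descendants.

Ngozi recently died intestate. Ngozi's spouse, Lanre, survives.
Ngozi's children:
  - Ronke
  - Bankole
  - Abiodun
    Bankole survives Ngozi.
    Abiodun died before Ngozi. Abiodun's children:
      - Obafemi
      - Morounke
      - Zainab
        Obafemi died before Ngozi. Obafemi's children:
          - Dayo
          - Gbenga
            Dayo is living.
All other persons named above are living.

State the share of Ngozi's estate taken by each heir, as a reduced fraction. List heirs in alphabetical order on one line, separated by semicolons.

Bankole 5/24; Dayo 5/144; Gbenga 5/144; Lanre 3/8; Morounke 5/72; Ronke 5/24; Zainab 5/72

Lanre, as surviving spouse, takes 3/8.
The remaining 5/8 passes to Ngozi's descendants per stirpes.
The 5/8 is divided into 3 equal shares of 5/24 among Ronke, Bankole, Abiodun.
Ronke is living and takes 5/24.
Bankole is living and takes 5/24.
Abiodun predeceased; the 5/24 allotted to Abiodun's branch passes to Abiodun's issue by representation.
The 5/24 is divided into 3 equal shares of 5/72 among Obafemi, Morounke, Zainab.
Obafemi predeceased; the 5/72 allotted to Obafemi's branch passes to Obafemi's issue by representation.
The 5/72 is divided into 2 equal shares of 5/144 among Dayo, Gbenga.
Dayo is living and takes 5/144.
Gbenga is living and takes 5/144.
Morounke is living and takes 5/72.
Zainab is living and takes 5/72.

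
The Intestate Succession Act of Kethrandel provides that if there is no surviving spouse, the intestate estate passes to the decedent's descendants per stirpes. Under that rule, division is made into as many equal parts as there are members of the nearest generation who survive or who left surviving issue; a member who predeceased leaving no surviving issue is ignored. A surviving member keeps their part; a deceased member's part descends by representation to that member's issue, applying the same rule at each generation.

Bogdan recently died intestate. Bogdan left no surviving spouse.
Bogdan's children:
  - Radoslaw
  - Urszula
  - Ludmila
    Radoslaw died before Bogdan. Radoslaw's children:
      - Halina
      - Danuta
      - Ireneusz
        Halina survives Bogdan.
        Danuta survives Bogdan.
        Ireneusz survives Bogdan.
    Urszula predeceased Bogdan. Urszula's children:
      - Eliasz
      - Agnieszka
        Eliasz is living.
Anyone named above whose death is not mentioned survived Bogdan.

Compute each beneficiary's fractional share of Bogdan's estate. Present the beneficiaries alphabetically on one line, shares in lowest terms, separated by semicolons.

There is no surviving spouse, so the entire estate passes to Bogdan's descendants per stirpes.
The estate is divided into 3 equal shares of 1/3 among Radoslaw, Urszula, Ludmila.
Radoslaw predeceased; the 1/3 allotted to Radoslaw's branch passes to Radoslaw's issue by representation.
The 1/3 is divided into 3 equal shares of 1/9 among Halina, Danuta, Ireneusz.
Halina is living and takes 1/9.
Danuta is living and takes 1/9.
Ireneusz is living and takes 1/9.
Urszula predeceased; the 1/3 allotted to Urszula's branch passes to Urszula's issue by representation.
The 1/3 is divided into 2 equal shares of 1/6 among Eliasz, Agnieszka.
Eliasz is living and takes 1/6.
Agnieszka is living and takes 1/6.
Ludmila is living and takes 1/3.

Agnieszka 1/6; Danuta 1/9; Eliasz 1/6; Halina 1/9; Ireneusz 1/9; Ludmila 1/3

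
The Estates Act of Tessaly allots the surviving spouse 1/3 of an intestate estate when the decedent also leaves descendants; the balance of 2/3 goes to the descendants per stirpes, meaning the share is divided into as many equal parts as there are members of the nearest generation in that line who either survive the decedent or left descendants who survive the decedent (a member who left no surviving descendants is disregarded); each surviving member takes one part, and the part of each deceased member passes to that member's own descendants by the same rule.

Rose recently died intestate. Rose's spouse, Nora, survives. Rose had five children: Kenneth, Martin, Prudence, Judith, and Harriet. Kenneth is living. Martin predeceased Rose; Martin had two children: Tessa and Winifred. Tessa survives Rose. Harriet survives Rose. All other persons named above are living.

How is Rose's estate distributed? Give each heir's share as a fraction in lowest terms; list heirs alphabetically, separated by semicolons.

Harriet 2/15; Judith 2/15; Kenneth 2/15; Nora 1/3; Prudence 2/15; Tessa 1/15; Winifred 1/15

Nora, as surviving spouse, takes 1/3.
The remaining 2/3 passes to Rose's descendants per stirpes.
The 2/3 is divided into 5 equal shares of 2/15 among Kenneth, Martin, Prudence, Judith, Harriet.
Kenneth is living and takes 2/15.
Martin predeceased; the 2/15 allotted to Martin's branch passes to Martin's issue by representation.
The 2/15 is divided into 2 equal shares of 1/15 among Tessa, Winifred.
Tessa is living and takes 1/15.
Winifred is living and takes 1/15.
Prudence is living and takes 2/15.
Judith is living and takes 2/15.
Harriet is living and takes 2/15.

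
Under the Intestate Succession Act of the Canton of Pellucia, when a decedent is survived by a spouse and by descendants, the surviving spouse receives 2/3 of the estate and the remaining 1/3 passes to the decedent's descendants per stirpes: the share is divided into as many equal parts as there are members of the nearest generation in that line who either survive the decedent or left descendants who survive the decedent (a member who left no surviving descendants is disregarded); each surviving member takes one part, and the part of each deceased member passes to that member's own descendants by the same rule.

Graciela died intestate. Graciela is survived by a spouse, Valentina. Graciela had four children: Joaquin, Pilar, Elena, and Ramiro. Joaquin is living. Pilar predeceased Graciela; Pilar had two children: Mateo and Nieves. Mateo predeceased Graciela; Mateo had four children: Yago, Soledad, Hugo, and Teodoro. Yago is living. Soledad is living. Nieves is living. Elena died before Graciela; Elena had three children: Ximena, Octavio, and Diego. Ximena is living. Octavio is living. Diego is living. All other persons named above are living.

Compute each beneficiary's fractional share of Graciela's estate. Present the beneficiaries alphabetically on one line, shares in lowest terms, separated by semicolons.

Diego 1/36; Hugo 1/96; Joaquin 1/12; Nieves 1/24; Octavio 1/36; Ramiro 1/12; Soledad 1/96; Teodoro 1/96; Valentina 2/3; Ximena 1/36; Yago 1/96

Valentina, as surviving spouse, takes 2/3.
The remaining 1/3 passes to Graciela's descendants per stirpes.
The 1/3 is divided into 4 equal shares of 1/12 among Joaquin, Pilar, Elena, Ramiro.
Joaquin is living and takes 1/12.
Pilar predeceased; the 1/12 allotted to Pilar's branch passes to Pilar's issue by representation.
The 1/12 is divided into 2 equal shares of 1/24 among Mateo, Nieves.
Mateo predeceased; the 1/24 allotted to Mateo's branch passes to Mateo's issue by representation.
The 1/24 is divided into 4 equal shares of 1/96 among Yago, Soledad, Hugo, Teodoro.
Yago is living and takes 1/96.
Soledad is living and takes 1/96.
Hugo is living and takes 1/96.
Teodoro is living and takes 1/96.
Nieves is living and takes 1/24.
Elena predeceased; the 1/12 allotted to Elena's branch passes to Elena's issue by representation.
The 1/12 is divided into 3 equal shares of 1/36 among Ximena, Octavio, Diego.
Ximena is living and takes 1/36.
Octavio is living and takes 1/36.
Diego is living and takes 1/36.
Ramiro is living and takes 1/12.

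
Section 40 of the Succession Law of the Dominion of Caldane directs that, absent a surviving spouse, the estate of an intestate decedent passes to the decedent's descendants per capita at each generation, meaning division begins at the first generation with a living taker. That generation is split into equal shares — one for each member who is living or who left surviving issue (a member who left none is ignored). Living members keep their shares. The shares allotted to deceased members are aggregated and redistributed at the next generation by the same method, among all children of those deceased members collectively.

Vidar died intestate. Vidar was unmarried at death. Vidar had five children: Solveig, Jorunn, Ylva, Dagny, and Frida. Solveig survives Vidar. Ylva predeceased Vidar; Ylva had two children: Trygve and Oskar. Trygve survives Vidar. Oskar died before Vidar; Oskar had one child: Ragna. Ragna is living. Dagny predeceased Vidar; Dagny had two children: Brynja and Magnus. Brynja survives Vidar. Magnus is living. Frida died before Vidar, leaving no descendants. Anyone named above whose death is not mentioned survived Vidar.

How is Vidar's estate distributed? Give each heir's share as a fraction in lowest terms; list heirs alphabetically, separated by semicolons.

There is no surviving spouse, so the entire estate passes to Vidar's descendants per capita at each generation.
At generation 1 (Solveig, Jorunn, Ylva, Dagny) there are 4 shares of (1)/4 = 1/4 each.
Living: Solveig and Jorunn — each takes 1/4.
Deceased: Ylva and Dagny. Their combined 1/2 is pooled and carried to generation 2.
At generation 2 (Trygve, Oskar, Brynja, Magnus) there are 4 shares of (1/2)/4 = 1/8 each.
Living: Trygve, Brynja, and Magnus — each takes 1/8.
Deceased: Oskar. That 1/8 share is carried to generation 3.
At generation 3 (Ragna) there are 1 shares of (1/8)/1 = 1/8 each.
Living: Ragna — each takes 1/8.

Brynja 1/8; Jorunn 1/4; Magnus 1/8; Ragna 1/8; Solveig 1/4; Trygve 1/8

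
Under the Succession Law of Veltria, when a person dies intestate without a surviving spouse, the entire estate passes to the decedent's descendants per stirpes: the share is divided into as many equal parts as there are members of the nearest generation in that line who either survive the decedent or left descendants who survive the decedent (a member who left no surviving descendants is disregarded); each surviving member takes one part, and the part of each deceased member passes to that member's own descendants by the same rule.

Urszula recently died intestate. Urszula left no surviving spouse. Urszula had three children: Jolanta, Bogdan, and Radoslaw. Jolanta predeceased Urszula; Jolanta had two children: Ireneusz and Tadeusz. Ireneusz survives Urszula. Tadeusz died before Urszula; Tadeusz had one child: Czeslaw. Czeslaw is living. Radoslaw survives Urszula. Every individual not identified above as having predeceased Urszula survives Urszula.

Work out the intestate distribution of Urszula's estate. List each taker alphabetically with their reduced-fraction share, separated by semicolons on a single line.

Bogdan 1/3; Czeslaw 1/6; Ireneusz 1/6; Radoslaw 1/3

There is no surviving spouse, so the entire estate passes to Urszula's descendants per stirpes.
The estate is divided into 3 equal shares of 1/3 among Jolanta, Bogdan, Radoslaw.
Jolanta predeceased; the 1/3 allotted to Jolanta's branch passes to Jolanta's issue by representation.
The 1/3 is divided into 2 equal shares of 1/6 among Ireneusz, Tadeusz.
Ireneusz is living and takes 1/6.
Tadeusz predeceased; the 1/6 allotted to Tadeusz's branch passes to Tadeusz's issue by representation.
Czeslaw is the sole taker at this level and receives the full 1/6.
Bogdan is living and takes 1/3.
Radoslaw is living and takes 1/3.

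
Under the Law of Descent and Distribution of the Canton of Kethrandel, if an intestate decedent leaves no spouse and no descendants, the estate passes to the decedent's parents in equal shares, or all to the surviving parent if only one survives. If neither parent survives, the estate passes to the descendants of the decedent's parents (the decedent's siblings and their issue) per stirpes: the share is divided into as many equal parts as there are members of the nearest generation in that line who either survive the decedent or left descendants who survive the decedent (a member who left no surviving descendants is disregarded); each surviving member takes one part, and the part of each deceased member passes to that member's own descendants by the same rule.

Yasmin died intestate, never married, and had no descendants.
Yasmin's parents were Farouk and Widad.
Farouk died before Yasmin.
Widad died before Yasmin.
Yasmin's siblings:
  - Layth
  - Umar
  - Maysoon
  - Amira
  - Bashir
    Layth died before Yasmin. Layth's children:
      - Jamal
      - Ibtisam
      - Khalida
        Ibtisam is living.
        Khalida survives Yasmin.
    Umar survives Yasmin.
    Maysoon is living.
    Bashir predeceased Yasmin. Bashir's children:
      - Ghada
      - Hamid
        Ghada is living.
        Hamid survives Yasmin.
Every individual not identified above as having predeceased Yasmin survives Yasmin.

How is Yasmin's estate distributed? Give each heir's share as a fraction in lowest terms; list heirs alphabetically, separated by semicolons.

Neither parent survives and there are no descendants, so the estate passes to Yasmin's siblings and their issue per stirpes.
The estate is divided into 5 equal shares of 1/5 among Layth, Umar, Maysoon, Amira, Bashir.
Layth predeceased; the 1/5 allotted to Layth's branch passes to Layth's issue by representation.
The 1/5 is divided into 3 equal shares of 1/15 among Jamal, Ibtisam, Khalida.
Jamal is living and takes 1/15.
Ibtisam is living and takes 1/15.
Khalida is living and takes 1/15.
Umar is living and takes 1/5.
Maysoon is living and takes 1/5.
Amira is living and takes 1/5.
Bashir predeceased; the 1/5 allotted to Bashir's branch passes to Bashir's issue by representation.
The 1/5 is divided into 2 equal shares of 1/10 among Ghada, Hamid.
Ghada is living and takes 1/10.
Hamid is living and takes 1/10.

Amira 1/5; Ghada 1/10; Hamid 1/10; Ibtisam 1/15; Jamal 1/15; Khalida 1/15; Maysoon 1/5; Umar 1/5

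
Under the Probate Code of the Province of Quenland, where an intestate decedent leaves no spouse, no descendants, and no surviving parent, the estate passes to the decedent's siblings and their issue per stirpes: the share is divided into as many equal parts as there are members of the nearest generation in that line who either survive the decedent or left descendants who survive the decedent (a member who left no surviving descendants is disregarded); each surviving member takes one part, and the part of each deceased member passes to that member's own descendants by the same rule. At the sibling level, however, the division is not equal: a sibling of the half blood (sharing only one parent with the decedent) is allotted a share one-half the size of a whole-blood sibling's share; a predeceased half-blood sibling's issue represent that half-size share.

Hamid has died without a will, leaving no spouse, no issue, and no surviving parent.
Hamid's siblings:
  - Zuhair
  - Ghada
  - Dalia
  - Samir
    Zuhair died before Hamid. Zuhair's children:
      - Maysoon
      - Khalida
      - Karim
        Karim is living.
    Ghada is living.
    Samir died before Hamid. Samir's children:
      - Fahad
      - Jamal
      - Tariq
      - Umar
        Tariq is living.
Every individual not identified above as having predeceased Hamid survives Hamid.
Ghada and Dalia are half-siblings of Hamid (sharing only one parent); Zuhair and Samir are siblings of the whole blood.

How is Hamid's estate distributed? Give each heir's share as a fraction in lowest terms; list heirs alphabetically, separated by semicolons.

No spouse, descendants, or parent survives, so the estate passes to Hamid's siblings per stirpes.
Half-blood siblings count for one-half the weight of whole-blood siblings at the initial division.
Dividing 1 in proportion to weights (total weight 3): Zuhair (weight 1) → 1/3; Ghada (weight 1/2) → 1/6; Dalia (weight 1/2) → 1/6; Samir (weight 1) → 1/3.
Zuhair predeceased; the 1/3 allotted to Zuhair's branch passes to Zuhair's issue by representation.
The 1/3 is divided into 3 equal shares of 1/9 among Maysoon, Khalida, Karim.
Maysoon is living and takes 1/9.
Khalida is living and takes 1/9.
Karim is living and takes 1/9.
Ghada is living and takes 1/6.
Dalia is living and takes 1/6.
Samir predeceased; the 1/3 allotted to Samir's branch passes to Samir's issue by representation.
The 1/3 is divided into 4 equal shares of 1/12 among Fahad, Jamal, Tariq, Umar.
Fahad is living and takes 1/12.
Jamal is living and takes 1/12.
Tariq is living and takes 1/12.
Umar is living and takes 1/12.

Dalia 1/6; Fahad 1/12; Ghada 1/6; Jamal 1/12; Karim 1/9; Khalida 1/9; Maysoon 1/9; Tariq 1/12; Umar 1/12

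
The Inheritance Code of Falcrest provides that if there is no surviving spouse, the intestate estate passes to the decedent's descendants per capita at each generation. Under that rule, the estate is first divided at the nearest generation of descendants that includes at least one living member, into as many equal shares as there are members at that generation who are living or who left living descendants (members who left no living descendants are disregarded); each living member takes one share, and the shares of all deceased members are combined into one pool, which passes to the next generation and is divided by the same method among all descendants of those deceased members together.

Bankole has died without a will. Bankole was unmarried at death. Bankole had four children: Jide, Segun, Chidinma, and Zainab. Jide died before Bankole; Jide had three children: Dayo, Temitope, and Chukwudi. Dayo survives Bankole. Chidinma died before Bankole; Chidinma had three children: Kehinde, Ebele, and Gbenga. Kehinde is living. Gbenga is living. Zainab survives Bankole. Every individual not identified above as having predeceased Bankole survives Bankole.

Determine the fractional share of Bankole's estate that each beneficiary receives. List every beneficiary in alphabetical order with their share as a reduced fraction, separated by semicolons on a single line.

Chukwudi 1/12; Dayo 1/12; Ebele 1/12; Gbenga 1/12; Kehinde 1/12; Segun 1/4; Temitope 1/12; Zainab 1/4

There is no surviving spouse, so the entire estate passes to Bankole's descendants per capita at each generation.
At generation 1 (Jide, Segun, Chidinma, Zainab) there are 4 shares of (1)/4 = 1/4 each.
Living: Segun and Zainab — each takes 1/4.
Deceased: Jide and Chidinma. Their combined 1/2 is pooled and carried to generation 2.
At generation 2 (Dayo, Temitope, Chukwudi, Kehinde, Ebele, Gbenga) there are 6 shares of (1/2)/6 = 1/12 each.
Living: Dayo, Temitope, Chukwudi, Kehinde, Ebele, and Gbenga — each takes 1/12.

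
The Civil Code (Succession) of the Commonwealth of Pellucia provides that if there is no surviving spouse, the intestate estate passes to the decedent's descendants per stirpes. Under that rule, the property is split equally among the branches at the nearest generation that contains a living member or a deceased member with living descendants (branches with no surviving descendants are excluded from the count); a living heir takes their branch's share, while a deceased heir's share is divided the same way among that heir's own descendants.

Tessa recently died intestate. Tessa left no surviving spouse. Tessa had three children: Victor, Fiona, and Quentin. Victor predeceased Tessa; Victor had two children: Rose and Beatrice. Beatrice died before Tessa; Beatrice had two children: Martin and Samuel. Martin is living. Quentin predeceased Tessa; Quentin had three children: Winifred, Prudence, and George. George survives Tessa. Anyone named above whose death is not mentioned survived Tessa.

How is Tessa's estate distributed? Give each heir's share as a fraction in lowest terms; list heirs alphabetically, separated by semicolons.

Fiona 1/3; George 1/9; Martin 1/12; Prudence 1/9; Rose 1/6; Samuel 1/12; Winifred 1/9

There is no surviving spouse, so the entire estate passes to Tessa's descendants per stirpes.
The estate is divided into 3 equal shares of 1/3 among Victor, Fiona, Quentin.
Victor predeceased; the 1/3 allotted to Victor's branch passes to Victor's issue by representation.
The 1/3 is divided into 2 equal shares of 1/6 among Rose, Beatrice.
Rose is living and takes 1/6.
Beatrice predeceased; the 1/6 allotted to Beatrice's branch passes to Beatrice's issue by representation.
The 1/6 is divided into 2 equal shares of 1/12 among Martin, Samuel.
Martin is living and takes 1/12.
Samuel is living and takes 1/12.
Fiona is living and takes 1/3.
Quentin predeceased; the 1/3 allotted to Quentin's branch passes to Quentin's issue by representation.
The 1/3 is divided into 3 equal shares of 1/9 among Winifred, Prudence, George.
Winifred is living and takes 1/9.
Prudence is living and takes 1/9.
George is living and takes 1/9.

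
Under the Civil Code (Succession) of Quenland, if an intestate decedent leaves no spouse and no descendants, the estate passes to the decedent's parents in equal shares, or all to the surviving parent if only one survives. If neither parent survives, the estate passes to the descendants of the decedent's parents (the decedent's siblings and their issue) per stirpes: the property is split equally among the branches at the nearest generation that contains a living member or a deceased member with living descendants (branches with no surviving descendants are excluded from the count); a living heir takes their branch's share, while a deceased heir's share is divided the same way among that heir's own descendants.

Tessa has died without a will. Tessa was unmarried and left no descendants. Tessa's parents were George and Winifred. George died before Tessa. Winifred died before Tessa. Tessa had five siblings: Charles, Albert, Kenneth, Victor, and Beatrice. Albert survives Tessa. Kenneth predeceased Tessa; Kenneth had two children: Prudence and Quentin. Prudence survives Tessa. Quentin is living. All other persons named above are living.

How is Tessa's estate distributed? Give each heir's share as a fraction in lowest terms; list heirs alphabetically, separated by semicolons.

Albert 1/5; Beatrice 1/5; Charles 1/5; Prudence 1/10; Quentin 1/10; Victor 1/5

Neither parent survives and there are no descendants, so the estate passes to Tessa's siblings and their issue per stirpes.
The estate is divided into 5 equal shares of 1/5 among Charles, Albert, Kenneth, Victor, Beatrice.
Charles is living and takes 1/5.
Albert is living and takes 1/5.
Kenneth predeceased; the 1/5 allotted to Kenneth's branch passes to Kenneth's issue by representation.
The 1/5 is divided into 2 equal shares of 1/10 among Prudence, Quentin.
Prudence is living and takes 1/10.
Quentin is living and takes 1/10.
Victor is living and takes 1/5.
Beatrice is living and takes 1/5.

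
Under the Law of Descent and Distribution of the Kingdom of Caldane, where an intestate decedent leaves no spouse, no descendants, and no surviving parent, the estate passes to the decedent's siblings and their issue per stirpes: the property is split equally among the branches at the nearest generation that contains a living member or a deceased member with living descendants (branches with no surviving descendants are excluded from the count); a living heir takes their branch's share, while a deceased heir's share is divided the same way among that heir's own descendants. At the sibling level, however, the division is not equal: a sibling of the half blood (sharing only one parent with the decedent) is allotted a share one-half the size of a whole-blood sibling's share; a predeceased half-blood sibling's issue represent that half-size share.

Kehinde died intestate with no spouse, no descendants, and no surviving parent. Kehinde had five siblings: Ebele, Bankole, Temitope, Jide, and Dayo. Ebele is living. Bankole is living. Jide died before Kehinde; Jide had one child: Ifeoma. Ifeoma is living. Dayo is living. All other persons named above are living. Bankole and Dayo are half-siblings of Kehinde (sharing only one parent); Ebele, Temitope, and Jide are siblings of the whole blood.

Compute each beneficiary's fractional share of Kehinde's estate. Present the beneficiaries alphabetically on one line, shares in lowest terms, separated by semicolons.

Bankole 1/8; Dayo 1/8; Ebele 1/4; Ifeoma 1/4; Temitope 1/4

No spouse, descendants, or parent survives, so the estate passes to Kehinde's siblings per stirpes.
Half-blood siblings count for one-half the weight of whole-blood siblings at the initial division.
Dividing 1 in proportion to weights (total weight 4): Ebele (weight 1) → 1/4; Bankole (weight 1/2) → 1/8; Temitope (weight 1) → 1/4; Jide (weight 1) → 1/4; Dayo (weight 1/2) → 1/8.
Ebele is living and takes 1/4.
Bankole is living and takes 1/8.
Temitope is living and takes 1/4.
Jide predeceased; the 1/4 allotted to Jide's branch passes to Jide's issue by representation.
Ifeoma is the sole taker at this level and receives the full 1/4.
Dayo is living and takes 1/8.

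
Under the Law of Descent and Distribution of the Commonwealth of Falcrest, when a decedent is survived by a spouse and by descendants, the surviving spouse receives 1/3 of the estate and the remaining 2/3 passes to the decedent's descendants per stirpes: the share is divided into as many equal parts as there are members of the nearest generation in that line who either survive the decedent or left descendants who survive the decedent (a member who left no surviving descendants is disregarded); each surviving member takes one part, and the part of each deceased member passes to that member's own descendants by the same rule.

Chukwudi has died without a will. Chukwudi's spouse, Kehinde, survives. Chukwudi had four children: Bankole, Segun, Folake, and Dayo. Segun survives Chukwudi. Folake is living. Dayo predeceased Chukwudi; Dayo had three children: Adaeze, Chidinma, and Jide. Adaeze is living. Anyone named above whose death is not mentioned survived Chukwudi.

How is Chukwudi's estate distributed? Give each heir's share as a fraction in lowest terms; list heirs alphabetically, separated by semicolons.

Adaeze 1/18; Bankole 1/6; Chidinma 1/18; Folake 1/6; Jide 1/18; Kehinde 1/3; Segun 1/6

Kehinde, as surviving spouse, takes 1/3.
The remaining 2/3 passes to Chukwudi's descendants per stirpes.
The 2/3 is divided into 4 equal shares of 1/6 among Bankole, Segun, Folake, Dayo.
Bankole is living and takes 1/6.
Segun is living and takes 1/6.
Folake is living and takes 1/6.
Dayo predeceased; the 1/6 allotted to Dayo's branch passes to Dayo's issue by representation.
The 1/6 is divided into 3 equal shares of 1/18 among Adaeze, Chidinma, Jide.
Adaeze is living and takes 1/18.
Chidinma is living and takes 1/18.
Jide is living and takes 1/18.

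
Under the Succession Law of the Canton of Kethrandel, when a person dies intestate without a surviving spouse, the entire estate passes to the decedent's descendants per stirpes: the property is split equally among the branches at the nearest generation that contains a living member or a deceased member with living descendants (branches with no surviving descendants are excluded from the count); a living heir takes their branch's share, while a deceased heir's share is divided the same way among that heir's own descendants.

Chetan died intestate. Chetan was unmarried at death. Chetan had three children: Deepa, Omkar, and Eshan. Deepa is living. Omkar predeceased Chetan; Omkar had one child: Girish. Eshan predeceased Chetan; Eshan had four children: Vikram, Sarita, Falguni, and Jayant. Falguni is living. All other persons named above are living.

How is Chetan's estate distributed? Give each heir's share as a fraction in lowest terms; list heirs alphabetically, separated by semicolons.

Deepa 1/3; Falguni 1/12; Girish 1/3; Jayant 1/12; Sarita 1/12; Vikram 1/12

There is no surviving spouse, so the entire estate passes to Chetan's descendants per stirpes.
The estate is divided into 3 equal shares of 1/3 among Deepa, Omkar, Eshan.
Deepa is living and takes 1/3.
Omkar predeceased; the 1/3 allotted to Omkar's branch passes to Omkar's issue by representation.
Girish is the sole taker at this level and receives the full 1/3.
Eshan predeceased; the 1/3 allotted to Eshan's branch passes to Eshan's issue by representation.
The 1/3 is divided into 4 equal shares of 1/12 among Vikram, Sarita, Falguni, Jayant.
Vikram is living and takes 1/12.
Sarita is living and takes 1/12.
Falguni is living and takes 1/12.
Jayant is living and takes 1/12.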